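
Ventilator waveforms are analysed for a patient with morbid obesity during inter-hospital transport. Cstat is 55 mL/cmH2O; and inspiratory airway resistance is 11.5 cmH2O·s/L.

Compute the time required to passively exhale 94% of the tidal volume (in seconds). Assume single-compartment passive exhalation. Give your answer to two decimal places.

1.78

τ = R × C = 11.5 × 55 mL/cmH2O = 11.5 × 0.055 L/cmH2O = 0.6325 s.
Exhaled fraction f = 1 − e^(−t/τ) → t = −τ·ln(1 − f) = −0.6325·ln(0.06) = 1.779 s.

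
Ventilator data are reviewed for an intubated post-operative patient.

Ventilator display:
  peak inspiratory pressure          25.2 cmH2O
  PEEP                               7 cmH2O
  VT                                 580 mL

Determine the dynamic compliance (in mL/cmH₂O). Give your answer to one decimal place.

31.9

Dynamic compliance = Vt / (PIP − PEEP) = 580 / (25.2 − 7) = 580 / 18.2 = 31.868 mL/cmH2O.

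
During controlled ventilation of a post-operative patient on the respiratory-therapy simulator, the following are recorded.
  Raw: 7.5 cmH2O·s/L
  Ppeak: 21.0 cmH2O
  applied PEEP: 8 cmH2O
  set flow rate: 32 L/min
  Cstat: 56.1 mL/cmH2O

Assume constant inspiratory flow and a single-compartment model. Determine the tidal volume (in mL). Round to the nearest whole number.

Flow: 32 L/min ÷ 60 = 0.5333 L/s.
Equation of motion (constant flow): PIP = Vt/C + R·V̇ + PEEP.
Vt/C = PIP − R·V̇ − PEEP = 21.0 − 4.0 − 8 = 9.0 cmH2O.
Vt = C × 9.0 = 56.1 × 9.0 = 504.9 mL.

505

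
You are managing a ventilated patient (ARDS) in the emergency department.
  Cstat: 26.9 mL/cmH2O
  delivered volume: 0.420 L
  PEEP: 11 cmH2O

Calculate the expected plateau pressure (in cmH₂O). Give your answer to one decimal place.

26.6

Pplat = PEEP + Vt / Cstat = 11 + 420 / 26.9 = 11 + 15.613 = 26.613 cmH2O.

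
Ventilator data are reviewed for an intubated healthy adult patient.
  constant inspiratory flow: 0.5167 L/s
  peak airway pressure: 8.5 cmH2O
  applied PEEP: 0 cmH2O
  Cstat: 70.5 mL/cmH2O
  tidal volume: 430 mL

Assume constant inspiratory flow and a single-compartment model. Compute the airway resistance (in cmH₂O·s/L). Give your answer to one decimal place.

4.6

Equation of motion (constant flow): PIP = Vt/C + R·V̇ + PEEP.
R·V̇ = PIP − Vt/C − PEEP = 8.5 − 430/70.5 − 0 = 8.5 − 6.099 − 0 = 2.401 cmH2O.
R = 2.401 / 0.5167 = 4.647 cmH2O·s/L.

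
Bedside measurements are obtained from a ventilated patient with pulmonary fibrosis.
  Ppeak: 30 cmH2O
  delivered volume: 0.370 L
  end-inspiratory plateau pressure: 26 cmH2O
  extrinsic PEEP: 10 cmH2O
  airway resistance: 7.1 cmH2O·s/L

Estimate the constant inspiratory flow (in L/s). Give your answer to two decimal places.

flow = (PIP − Pplat) / Raw = 4.0 / 7.1 = 0.5634 L/s.

0.56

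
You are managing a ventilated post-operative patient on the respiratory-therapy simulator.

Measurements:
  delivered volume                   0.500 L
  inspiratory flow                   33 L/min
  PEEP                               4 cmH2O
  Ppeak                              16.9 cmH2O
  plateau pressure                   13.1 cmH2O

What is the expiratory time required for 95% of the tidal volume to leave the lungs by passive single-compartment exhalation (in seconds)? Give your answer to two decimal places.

1.14

Flow: 33 L/min ÷ 60 = 0.55 L/s.
R = (PIP − Pplat)/V̇ = (16.9 − 13.1) / 0.55 = 3.8/0.55 = 6.909 cmH2O·s/L.
C = Vt/(Pplat − PEEP) = 500.0 / (13.1 − 4) = 500.0/9.1 = 54.945 mL/cmH2O.
τ = R × C = 6.909 × 0.05495 L/cmH2O = 0.3796 s.
t = −τ·ln(1 − 0.95) = −0.3796·ln(0.05) = 1.137 s.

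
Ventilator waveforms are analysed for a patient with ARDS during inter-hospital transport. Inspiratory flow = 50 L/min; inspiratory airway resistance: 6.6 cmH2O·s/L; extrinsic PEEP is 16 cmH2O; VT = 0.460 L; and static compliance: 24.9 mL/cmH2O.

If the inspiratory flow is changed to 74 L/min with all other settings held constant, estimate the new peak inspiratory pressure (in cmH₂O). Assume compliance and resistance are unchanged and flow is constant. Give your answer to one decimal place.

Flow: 50 L/min ÷ 60 = 0.8333 L/s.
New flow: 74 L/min ÷ 60 = 1.2333 L/s.
PIP = Vt/C + R·V̇ + PEEP (constant-flow equation of motion).
Only the resistive term changes: ΔPIP = R × ΔV̇ = 6.6 × (1.2333 − 0.8333) = 6.6 × 0.4 = 2.64 cmH2O.
Original PIP = 460/24.9 + 6.6×0.8333 + 16 = 39.974 cmH2O; new PIP = 39.974 + (2.64) = 42.614 cmH2O.

42.6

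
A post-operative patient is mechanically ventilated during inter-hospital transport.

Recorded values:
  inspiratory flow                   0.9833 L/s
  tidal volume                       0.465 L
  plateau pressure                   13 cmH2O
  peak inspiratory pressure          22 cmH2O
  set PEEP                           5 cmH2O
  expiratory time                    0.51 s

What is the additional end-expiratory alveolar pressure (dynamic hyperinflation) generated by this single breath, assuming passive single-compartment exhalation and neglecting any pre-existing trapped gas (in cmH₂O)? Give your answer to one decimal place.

R = (PIP − Pplat)/V̇ = (22 − 13) / 0.9833 = 9.0/0.9833 = 9.153 cmH2O·s/L.
C = Vt/(Pplat − PEEP) = 465.0 / (13 − 5) = 465.0/8.0 = 58.125 mL/cmH2O.
τ = R × C = 9.153 × 0.05813 L/cmH2O = 0.5321 s.
Fraction remaining = e^(−Te/τ) = e^(−0.51/0.5321) = 0.3835; trapped volume = 465.0 × 0.3835 = 178.33 mL.
Additional alveolar pressure from trapping ≈ V_trapped / C = 178.33 / 58.125 = 3.068 cmH2O.

3.1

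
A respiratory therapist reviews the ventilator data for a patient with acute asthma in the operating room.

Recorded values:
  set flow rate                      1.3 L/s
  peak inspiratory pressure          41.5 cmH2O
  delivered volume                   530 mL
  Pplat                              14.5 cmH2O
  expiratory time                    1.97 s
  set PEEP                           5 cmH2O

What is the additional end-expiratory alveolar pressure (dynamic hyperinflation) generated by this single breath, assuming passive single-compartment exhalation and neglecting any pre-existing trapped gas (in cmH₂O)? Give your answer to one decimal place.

R = (PIP − Pplat)/V̇ = (41.5 − 14.5) / 1.3 = 27.0/1.3 = 20.769 cmH2O·s/L.
C = Vt/(Pplat − PEEP) = 530.0 / (14.5 − 5) = 530.0/9.5 = 55.789 mL/cmH2O.
τ = R × C = 20.769 × 0.05579 L/cmH2O = 1.159 s.
Fraction remaining = e^(−Te/τ) = e^(−1.97/1.159) = 0.1827; trapped volume = 530.0 × 0.1827 = 96.831 mL.
Additional alveolar pressure from trapping ≈ V_trapped / C = 96.831 / 55.789 = 1.736 cmH2O.

1.7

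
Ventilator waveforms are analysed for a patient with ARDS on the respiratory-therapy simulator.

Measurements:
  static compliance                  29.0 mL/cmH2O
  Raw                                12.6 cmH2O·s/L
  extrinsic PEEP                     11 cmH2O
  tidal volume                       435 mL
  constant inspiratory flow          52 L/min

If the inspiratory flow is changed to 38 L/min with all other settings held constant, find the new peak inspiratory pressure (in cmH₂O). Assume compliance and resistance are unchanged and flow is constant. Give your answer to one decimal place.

Flow: 52 L/min ÷ 60 = 0.8667 L/s.
New flow: 38 L/min ÷ 60 = 0.6333 L/s.
PIP = Vt/C + R·V̇ + PEEP (constant-flow equation of motion).
Only the resistive term changes: ΔPIP = R × ΔV̇ = 12.6 × (0.6333 − 0.8667) = 12.6 × -0.2334 = -2.941 cmH2O.
Original PIP = 435/29.0 + 12.6×0.8667 + 11 = 36.92 cmH2O; new PIP = 36.92 + (-2.941) = 33.979 cmH2O.

34.0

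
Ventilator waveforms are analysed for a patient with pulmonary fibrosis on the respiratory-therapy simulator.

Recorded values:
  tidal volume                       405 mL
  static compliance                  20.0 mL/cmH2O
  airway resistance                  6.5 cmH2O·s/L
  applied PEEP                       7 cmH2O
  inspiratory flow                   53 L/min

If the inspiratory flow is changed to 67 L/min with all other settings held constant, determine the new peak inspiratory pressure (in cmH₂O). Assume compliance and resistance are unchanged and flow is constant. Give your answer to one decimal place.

34.5

Flow: 53 L/min ÷ 60 = 0.8833 L/s.
New flow: 67 L/min ÷ 60 = 1.1167 L/s.
PIP = Vt/C + R·V̇ + PEEP (constant-flow equation of motion).
Only the resistive term changes: ΔPIP = R × ΔV̇ = 6.5 × (1.1167 − 0.8833) = 6.5 × 0.2334 = 1.517 cmH2O.
Original PIP = 405/20.0 + 6.5×0.8833 + 7 = 32.991 cmH2O; new PIP = 32.991 + (1.517) = 34.508 cmH2O.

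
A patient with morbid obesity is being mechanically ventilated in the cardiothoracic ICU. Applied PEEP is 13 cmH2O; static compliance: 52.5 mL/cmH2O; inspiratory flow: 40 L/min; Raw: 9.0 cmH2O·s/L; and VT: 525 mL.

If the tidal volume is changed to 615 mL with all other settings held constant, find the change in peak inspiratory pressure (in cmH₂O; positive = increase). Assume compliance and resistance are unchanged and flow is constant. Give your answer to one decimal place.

1.7

PIP = Vt/C + R·V̇ + PEEP (constant-flow equation of motion).
Only the elastic term changes: ΔPIP = ΔVt / C = (615 − 525) / 52.5 = 1.714 cmH2O.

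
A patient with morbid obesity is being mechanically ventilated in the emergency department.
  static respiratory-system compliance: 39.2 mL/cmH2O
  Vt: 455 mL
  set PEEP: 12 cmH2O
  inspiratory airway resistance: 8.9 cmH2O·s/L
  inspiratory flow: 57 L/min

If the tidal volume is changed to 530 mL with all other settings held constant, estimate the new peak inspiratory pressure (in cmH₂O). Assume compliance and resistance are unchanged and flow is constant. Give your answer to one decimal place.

Flow: 57 L/min ÷ 60 = 0.95 L/s.
PIP = Vt/C + R·V̇ + PEEP (constant-flow equation of motion).
Only the elastic term changes: ΔPIP = ΔVt / C = (530 − 455) / 39.2 = 1.913 cmH2O.
Original PIP = 455/39.2 + 8.9×0.95 + 12 = 32.062 cmH2O; new PIP = 32.062 + (1.913) = 33.975 cmH2O.

34.0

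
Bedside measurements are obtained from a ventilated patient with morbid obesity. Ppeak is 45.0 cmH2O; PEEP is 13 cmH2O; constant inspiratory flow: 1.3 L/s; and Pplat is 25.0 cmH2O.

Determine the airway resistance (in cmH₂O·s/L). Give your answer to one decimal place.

Raw = (PIP − Pplat) / flow = (45.0 − 25.0) / 1.3 = 20.0 / 1.3 = 15.385 cmH2O·s/L.

15.4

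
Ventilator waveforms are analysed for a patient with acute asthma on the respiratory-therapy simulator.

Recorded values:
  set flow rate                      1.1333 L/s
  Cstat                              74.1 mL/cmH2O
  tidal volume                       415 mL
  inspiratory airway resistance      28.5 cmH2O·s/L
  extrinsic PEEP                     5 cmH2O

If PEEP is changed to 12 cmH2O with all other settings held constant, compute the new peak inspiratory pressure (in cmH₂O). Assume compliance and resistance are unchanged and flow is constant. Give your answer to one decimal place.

PIP = Vt/C + R·V̇ + PEEP (constant-flow equation of motion).
Only the baseline term changes: ΔPIP = ΔPEEP = 12 − 5 = 7.0 cmH2O.
Original PIP = 415/74.1 + 28.5×1.1333 + 5 = 42.9 cmH2O; new PIP = 42.9 + (7.0) = 49.9 cmH2O.

49.9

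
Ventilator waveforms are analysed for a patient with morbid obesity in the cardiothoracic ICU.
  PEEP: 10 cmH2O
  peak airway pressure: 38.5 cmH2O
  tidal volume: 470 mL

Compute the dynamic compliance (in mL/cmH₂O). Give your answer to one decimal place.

Dynamic compliance = Vt / (PIP − PEEP) = 470 / (38.5 − 10) = 470 / 28.5 = 16.491 mL/cmH2O.

16.5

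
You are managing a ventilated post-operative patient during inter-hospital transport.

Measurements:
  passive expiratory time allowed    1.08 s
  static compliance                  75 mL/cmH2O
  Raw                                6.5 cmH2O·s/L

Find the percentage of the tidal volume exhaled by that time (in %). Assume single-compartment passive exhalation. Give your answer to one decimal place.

τ = R × C = 6.5 × 75 mL/cmH2O = 6.5 × 0.075 L/cmH2O = 0.4875 s.
Passive exhalation: V(t)/V₀ = e^(−t/τ) = e^(−1.08/0.4875) = 0.1091.
Fraction exhaled = 1 − 0.1091 = 0.8909 → 89.09%.

89.1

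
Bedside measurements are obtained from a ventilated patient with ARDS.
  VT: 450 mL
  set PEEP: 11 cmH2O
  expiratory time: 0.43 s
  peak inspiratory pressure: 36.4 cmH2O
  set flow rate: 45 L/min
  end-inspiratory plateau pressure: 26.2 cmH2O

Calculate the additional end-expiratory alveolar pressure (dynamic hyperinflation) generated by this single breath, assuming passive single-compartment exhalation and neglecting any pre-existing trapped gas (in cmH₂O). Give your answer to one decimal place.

5.2

Flow: 45 L/min ÷ 60 = 0.75 L/s.
R = (PIP − Pplat)/V̇ = (36.4 − 26.2) / 0.75 = 10.2/0.75 = 13.6 cmH2O·s/L.
C = Vt/(Pplat − PEEP) = 450.0 / (26.2 − 11) = 450.0/15.2 = 29.605 mL/cmH2O.
τ = R × C = 13.6 × 0.02961 L/cmH2O = 0.4027 s.
Fraction remaining = e^(−Te/τ) = e^(−0.43/0.4027) = 0.3438; trapped volume = 450.0 × 0.3438 = 154.71 mL.
Additional alveolar pressure from trapping ≈ V_trapped / C = 154.71 / 29.605 = 5.226 cmH2O.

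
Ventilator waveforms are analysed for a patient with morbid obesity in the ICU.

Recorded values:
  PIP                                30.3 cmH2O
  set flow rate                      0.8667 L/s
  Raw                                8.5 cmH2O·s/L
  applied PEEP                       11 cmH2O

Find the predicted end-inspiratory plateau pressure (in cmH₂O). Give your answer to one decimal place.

22.9

Pplat = PIP − Raw × flow = 30.3 − 8.5 × 0.8667 = 30.3 − 7.367 = 22.933 cmH2O.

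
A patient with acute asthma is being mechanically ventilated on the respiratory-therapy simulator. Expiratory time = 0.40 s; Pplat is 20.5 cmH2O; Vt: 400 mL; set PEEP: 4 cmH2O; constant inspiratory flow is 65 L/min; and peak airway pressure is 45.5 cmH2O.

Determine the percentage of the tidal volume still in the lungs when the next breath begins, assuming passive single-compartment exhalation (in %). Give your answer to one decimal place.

48.9

Flow: 65 L/min ÷ 60 = 1.0833 L/s.
R = (PIP − Pplat)/V̇ = (45.5 − 20.5) / 1.0833 = 25.0/1.0833 = 23.078 cmH2O·s/L.
C = Vt/(Pplat − PEEP) = 400.0 / (20.5 − 4) = 400.0/16.5 = 24.242 mL/cmH2O.
τ = R × C = 23.078 × 0.02424 L/cmH2O = 0.5594 s.
Fraction remaining at end-expiration = e^(−Te/τ) = e^(−0.40/0.5594) = 0.4892 → 48.92%.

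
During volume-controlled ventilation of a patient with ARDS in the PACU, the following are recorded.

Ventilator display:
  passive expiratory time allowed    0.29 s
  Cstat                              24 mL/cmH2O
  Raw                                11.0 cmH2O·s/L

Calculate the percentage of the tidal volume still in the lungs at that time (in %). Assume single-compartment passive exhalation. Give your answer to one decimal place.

τ = R × C = 11.0 × 24 mL/cmH2O = 11.0 × 0.024 L/cmH2O = 0.264 s.
Passive exhalation: V(t)/V₀ = e^(−t/τ) = e^(−0.29/0.264) = 0.3334.
Fraction remaining = 0.3334 → 33.34%.

33.3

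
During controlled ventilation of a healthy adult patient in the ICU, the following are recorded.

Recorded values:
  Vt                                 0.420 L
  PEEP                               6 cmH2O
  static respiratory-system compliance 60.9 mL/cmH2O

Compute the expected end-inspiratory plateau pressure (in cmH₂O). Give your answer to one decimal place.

Pplat = PEEP + Vt / Cstat = 6 + 420 / 60.9 = 6 + 6.897 = 12.897 cmH2O.

12.9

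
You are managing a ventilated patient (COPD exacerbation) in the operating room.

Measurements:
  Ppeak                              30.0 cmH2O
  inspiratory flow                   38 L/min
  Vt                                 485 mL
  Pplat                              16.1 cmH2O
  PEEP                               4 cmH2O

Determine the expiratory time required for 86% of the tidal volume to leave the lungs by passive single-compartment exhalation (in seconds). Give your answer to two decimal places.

Flow: 38 L/min ÷ 60 = 0.6333 L/s.
R = (PIP − Pplat)/V̇ = (30.0 − 16.1) / 0.6333 = 13.9/0.6333 = 21.949 cmH2O·s/L.
C = Vt/(Pplat − PEEP) = 485.0 / (16.1 − 4) = 485.0/12.1 = 40.083 mL/cmH2O.
τ = R × C = 21.949 × 0.04008 L/cmH2O = 0.8797 s.
t = −τ·ln(1 − 0.86) = −0.8797·ln(0.14) = 1.73 s.

1.73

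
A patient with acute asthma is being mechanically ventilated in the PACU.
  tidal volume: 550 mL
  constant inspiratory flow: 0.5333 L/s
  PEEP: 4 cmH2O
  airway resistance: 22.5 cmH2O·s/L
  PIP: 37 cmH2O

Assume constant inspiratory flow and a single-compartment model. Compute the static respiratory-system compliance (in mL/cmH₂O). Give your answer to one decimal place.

Equation of motion (constant flow): PIP = Vt/C + R·V̇ + PEEP.
Vt/C = PIP − R·V̇ − PEEP = 37 − 22.5×0.5333 − 4 = 37 − 11.999 − 4 = 21.001 cmH2O.
C = Vt / 21.001 = 550 / 21.001 = 26.189 mL/cmH2O.

26.2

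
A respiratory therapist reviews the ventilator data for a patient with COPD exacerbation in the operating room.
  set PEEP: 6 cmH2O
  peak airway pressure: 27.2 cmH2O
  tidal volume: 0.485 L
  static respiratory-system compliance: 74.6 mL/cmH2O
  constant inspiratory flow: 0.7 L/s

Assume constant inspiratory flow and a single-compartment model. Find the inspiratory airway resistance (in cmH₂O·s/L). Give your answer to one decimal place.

21.0

Equation of motion (constant flow): PIP = Vt/C + R·V̇ + PEEP.
R·V̇ = PIP − Vt/C − PEEP = 27.2 − 485/74.6 − 6 = 27.2 − 6.501 − 6 = 14.699 cmH2O.
R = 14.699 / 0.7 = 20.999 cmH2O·s/L.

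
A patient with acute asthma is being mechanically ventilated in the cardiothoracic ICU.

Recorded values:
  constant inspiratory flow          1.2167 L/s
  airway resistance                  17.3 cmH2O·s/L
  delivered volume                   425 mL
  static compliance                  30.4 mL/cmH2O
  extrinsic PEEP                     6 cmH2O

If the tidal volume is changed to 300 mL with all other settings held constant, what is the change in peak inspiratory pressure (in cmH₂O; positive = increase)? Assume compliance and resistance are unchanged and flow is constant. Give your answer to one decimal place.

PIP = Vt/C + R·V̇ + PEEP (constant-flow equation of motion).
Only the elastic term changes: ΔPIP = ΔVt / C = (300 − 425) / 30.4 = -4.112 cmH2O.

-4.1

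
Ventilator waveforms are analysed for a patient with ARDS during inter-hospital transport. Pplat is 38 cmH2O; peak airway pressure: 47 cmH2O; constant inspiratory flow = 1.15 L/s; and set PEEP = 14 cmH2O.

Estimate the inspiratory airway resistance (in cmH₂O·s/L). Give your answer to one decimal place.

Raw = (PIP − Pplat) / flow = (47 − 38) / 1.15 = 9.0 / 1.15 = 7.826 cmH2O·s/L.

7.8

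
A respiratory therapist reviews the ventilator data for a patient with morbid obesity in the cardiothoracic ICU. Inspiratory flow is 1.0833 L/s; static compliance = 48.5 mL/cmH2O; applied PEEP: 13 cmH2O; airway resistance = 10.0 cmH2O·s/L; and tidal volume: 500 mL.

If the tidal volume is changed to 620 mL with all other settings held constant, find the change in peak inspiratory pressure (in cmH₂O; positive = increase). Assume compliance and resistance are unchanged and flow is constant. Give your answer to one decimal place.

2.5

PIP = Vt/C + R·V̇ + PEEP (constant-flow equation of motion).
Only the elastic term changes: ΔPIP = ΔVt / C = (620 − 500) / 48.5 = 2.474 cmH2O.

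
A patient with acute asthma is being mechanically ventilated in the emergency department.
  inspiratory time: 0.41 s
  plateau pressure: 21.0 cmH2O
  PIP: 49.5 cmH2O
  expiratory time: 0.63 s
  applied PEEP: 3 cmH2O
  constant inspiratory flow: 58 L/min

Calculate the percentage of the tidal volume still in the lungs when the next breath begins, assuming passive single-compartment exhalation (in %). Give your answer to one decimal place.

37.9

Flow: 58 L/min ÷ 60 = 0.9667 L/s.
Vt = flow × Ti = 0.9667 L/s × 0.41 s × 1000 mL/L = 396.35 mL.
R = (PIP − Pplat)/V̇ = (49.5 − 21.0) / 0.9667 = 28.5/0.9667 = 29.482 cmH2O·s/L.
C = Vt/(Pplat − PEEP) = 396.35 / (21.0 − 3) = 396.35/18.0 = 22.019 mL/cmH2O.
τ = R × C = 29.482 × 0.02202 L/cmH2O = 0.6492 s.
Fraction remaining at end-expiration = e^(−Te/τ) = e^(−0.63/0.6492) = 0.3789 → 37.89%.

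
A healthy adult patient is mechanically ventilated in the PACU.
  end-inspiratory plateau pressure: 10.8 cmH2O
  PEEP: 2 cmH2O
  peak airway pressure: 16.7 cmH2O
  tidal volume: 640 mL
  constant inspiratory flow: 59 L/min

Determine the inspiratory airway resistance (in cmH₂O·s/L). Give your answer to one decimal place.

6.0

Flow: 59 L/min ÷ 60 = 0.9833 L/s.
Raw = (PIP − Pplat) / flow = (16.7 − 10.8) / 0.9833 = 5.9 / 0.9833 = 6.0 cmH2O·s/L.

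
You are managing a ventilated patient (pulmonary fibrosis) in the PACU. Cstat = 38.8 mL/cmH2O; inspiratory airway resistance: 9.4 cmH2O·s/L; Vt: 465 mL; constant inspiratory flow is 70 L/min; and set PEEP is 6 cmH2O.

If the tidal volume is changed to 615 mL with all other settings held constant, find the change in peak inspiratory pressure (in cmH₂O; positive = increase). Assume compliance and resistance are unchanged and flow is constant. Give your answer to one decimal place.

3.9

PIP = Vt/C + R·V̇ + PEEP (constant-flow equation of motion).
Only the elastic term changes: ΔPIP = ΔVt / C = (615 − 465) / 38.8 = 3.866 cmH2O.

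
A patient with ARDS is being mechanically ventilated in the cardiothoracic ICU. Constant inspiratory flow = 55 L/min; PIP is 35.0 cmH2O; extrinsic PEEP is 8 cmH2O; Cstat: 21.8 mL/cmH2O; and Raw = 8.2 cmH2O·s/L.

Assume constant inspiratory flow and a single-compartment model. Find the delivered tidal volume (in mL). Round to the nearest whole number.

Flow: 55 L/min ÷ 60 = 0.9167 L/s.
Equation of motion (constant flow): PIP = Vt/C + R·V̇ + PEEP.
Vt/C = PIP − R·V̇ − PEEP = 35.0 − 7.517 − 8 = 19.483 cmH2O.
Vt = C × 19.483 = 21.8 × 19.483 = 424.73 mL.

425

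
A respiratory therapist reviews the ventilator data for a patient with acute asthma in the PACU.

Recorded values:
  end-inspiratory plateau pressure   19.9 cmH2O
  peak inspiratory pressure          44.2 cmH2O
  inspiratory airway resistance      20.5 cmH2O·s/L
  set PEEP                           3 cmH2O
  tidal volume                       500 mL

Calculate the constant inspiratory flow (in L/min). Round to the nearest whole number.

71

flow = (PIP − Pplat) / Raw = (44.2 − 19.9) / 20.5 = 1.185 L/s × 60 = 71.1 L/min.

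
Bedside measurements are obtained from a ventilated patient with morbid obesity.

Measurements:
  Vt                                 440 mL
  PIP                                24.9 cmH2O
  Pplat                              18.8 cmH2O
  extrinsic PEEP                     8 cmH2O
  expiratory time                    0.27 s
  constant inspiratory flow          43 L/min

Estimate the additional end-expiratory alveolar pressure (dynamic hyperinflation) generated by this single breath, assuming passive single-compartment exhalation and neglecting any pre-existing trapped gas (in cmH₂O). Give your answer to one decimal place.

5.0

Flow: 43 L/min ÷ 60 = 0.7167 L/s.
R = (PIP − Pplat)/V̇ = (24.9 − 18.8) / 0.7167 = 6.1/0.7167 = 8.511 cmH2O·s/L.
C = Vt/(Pplat − PEEP) = 440.0 / (18.8 − 8) = 440.0/10.8 = 40.741 mL/cmH2O.
τ = R × C = 8.511 × 0.04074 L/cmH2O = 0.3467 s.
Fraction remaining = e^(−Te/τ) = e^(−0.27/0.3467) = 0.459; trapped volume = 440.0 × 0.459 = 201.96 mL.
Additional alveolar pressure from trapping ≈ V_trapped / C = 201.96 / 40.741 = 4.957 cmH2O.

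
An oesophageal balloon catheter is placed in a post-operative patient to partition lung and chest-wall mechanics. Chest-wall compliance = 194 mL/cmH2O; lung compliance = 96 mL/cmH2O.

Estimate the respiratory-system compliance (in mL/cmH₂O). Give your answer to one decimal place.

64.2

Lung and chest wall are elastances in series: 1/Crs = 1/CL + 1/Ccw.
1/Crs = 1/96 + 1/194 = 0.01557.
Crs = 64.226 mL/cmH2O.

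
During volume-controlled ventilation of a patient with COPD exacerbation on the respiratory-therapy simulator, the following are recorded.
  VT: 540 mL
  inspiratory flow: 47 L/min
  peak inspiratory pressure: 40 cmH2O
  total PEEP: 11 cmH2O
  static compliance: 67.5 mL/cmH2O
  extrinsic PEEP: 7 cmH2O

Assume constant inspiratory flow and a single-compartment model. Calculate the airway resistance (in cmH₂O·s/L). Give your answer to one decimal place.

Flow: 47 L/min ÷ 60 = 0.7833 L/s.
Total PEEP = 11 cmH2O (set 7 + intrinsic 4); this is the baseline alveolar pressure.
Equation of motion (constant flow): PIP = Vt/C + R·V̇ + PEEP.
R·V̇ = PIP − Vt/C − PEEP = 40 − 540/67.5 − 11 = 40 − 8.0 − 11 = 21.0 cmH2O.
R = 21.0 / 0.7833 = 26.81 cmH2O·s/L.

26.8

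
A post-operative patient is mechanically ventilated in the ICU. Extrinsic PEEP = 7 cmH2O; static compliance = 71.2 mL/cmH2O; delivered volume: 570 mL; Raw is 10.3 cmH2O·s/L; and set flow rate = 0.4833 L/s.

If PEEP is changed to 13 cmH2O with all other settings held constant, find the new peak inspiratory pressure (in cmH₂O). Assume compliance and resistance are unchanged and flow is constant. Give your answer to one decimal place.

PIP = Vt/C + R·V̇ + PEEP (constant-flow equation of motion).
Only the baseline term changes: ΔPIP = ΔPEEP = 13 − 7 = 6.0 cmH2O.
Original PIP = 570/71.2 + 10.3×0.4833 + 7 = 19.984 cmH2O; new PIP = 19.984 + (6.0) = 25.984 cmH2O.

26.0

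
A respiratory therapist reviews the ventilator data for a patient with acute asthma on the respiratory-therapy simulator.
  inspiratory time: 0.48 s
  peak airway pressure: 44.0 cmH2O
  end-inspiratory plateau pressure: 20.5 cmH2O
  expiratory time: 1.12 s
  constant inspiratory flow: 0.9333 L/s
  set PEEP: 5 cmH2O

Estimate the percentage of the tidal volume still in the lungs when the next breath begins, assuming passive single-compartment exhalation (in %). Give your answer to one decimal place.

Vt = flow × Ti = 0.9333 L/s × 0.48 s × 1000 mL/L = 447.98 mL.
R = (PIP − Pplat)/V̇ = (44.0 − 20.5) / 0.9333 = 23.5/0.9333 = 25.179 cmH2O·s/L.
C = Vt/(Pplat − PEEP) = 447.98 / (20.5 − 5) = 447.98/15.5 = 28.902 mL/cmH2O.
τ = R × C = 25.179 × 0.0289 L/cmH2O = 0.7277 s.
Fraction remaining at end-expiration = e^(−Te/τ) = e^(−1.12/0.7277) = 0.2146 → 21.46%.

21.5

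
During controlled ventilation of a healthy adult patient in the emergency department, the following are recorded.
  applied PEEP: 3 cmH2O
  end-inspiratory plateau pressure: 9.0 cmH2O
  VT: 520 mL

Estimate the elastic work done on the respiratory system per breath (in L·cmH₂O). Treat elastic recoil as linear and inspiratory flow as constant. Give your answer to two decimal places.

1.56

Elastic work ≈ ½ × (Pplat − PEEP) × Vt = 0.5 × (9.0 − 3) × 0.520 L = 0.5 × 6.0 × 0.520 = 1.56 L·cmH2O.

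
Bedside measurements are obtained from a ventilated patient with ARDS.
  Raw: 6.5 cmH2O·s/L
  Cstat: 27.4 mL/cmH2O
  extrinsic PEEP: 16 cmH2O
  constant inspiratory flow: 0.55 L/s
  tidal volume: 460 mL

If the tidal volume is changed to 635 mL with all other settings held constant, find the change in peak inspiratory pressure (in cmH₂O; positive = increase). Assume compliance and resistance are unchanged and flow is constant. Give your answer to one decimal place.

PIP = Vt/C + R·V̇ + PEEP (constant-flow equation of motion).
Only the elastic term changes: ΔPIP = ΔVt / C = (635 − 460) / 27.4 = 6.387 cmH2O.

6.4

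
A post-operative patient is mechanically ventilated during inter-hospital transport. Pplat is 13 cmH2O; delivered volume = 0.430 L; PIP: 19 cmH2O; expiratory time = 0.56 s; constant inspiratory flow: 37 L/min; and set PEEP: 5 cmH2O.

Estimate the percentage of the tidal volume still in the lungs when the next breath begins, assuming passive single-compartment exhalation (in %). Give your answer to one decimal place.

Flow: 37 L/min ÷ 60 = 0.6167 L/s.
R = (PIP − Pplat)/V̇ = (19 − 13) / 0.6167 = 6.0/0.6167 = 9.729 cmH2O·s/L.
C = Vt/(Pplat − PEEP) = 430.0 / (13 − 5) = 430.0/8.0 = 53.75 mL/cmH2O.
τ = R × C = 9.729 × 0.05375 L/cmH2O = 0.5229 s.
Fraction remaining at end-expiration = e^(−Te/τ) = e^(−0.56/0.5229) = 0.3427 → 34.27%.

34.3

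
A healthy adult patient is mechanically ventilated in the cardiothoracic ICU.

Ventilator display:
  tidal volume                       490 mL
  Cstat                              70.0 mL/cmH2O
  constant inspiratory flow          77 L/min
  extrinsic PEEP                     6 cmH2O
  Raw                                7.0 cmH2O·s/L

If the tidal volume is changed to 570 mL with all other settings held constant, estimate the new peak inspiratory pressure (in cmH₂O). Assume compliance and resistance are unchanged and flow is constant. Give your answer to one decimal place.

23.1

Flow: 77 L/min ÷ 60 = 1.2833 L/s.
PIP = Vt/C + R·V̇ + PEEP (constant-flow equation of motion).
Only the elastic term changes: ΔPIP = ΔVt / C = (570 − 490) / 70.0 = 1.143 cmH2O.
Original PIP = 490/70.0 + 7.0×1.2833 + 6 = 21.983 cmH2O; new PIP = 21.983 + (1.143) = 23.126 cmH2O.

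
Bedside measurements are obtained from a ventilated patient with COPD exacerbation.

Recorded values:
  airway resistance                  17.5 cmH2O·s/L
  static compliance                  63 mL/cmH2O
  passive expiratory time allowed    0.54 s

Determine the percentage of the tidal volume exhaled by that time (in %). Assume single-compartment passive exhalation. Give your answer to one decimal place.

τ = R × C = 17.5 × 63 mL/cmH2O = 17.5 × 0.063 L/cmH2O = 1.103 s.
Passive exhalation: V(t)/V₀ = e^(−t/τ) = e^(−0.54/1.103) = 0.6129.
Fraction exhaled = 1 − 0.6129 = 0.3871 → 38.71%.

38.7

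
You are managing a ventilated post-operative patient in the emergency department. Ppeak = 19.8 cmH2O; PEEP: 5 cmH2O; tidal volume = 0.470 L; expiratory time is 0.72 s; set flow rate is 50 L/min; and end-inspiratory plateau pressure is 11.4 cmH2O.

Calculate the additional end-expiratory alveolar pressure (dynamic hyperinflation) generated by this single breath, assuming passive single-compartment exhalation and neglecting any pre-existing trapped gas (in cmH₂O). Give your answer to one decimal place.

2.4

Flow: 50 L/min ÷ 60 = 0.8333 L/s.
R = (PIP − Pplat)/V̇ = (19.8 − 11.4) / 0.8333 = 8.4/0.8333 = 10.08 cmH2O·s/L.
C = Vt/(Pplat − PEEP) = 470.0 / (11.4 − 5) = 470.0/6.4 = 73.438 mL/cmH2O.
τ = R × C = 10.08 × 0.07344 L/cmH2O = 0.7403 s.
Fraction remaining = e^(−Te/τ) = e^(−0.72/0.7403) = 0.3781; trapped volume = 470.0 × 0.3781 = 177.71 mL.
Additional alveolar pressure from trapping ≈ V_trapped / C = 177.71 / 73.438 = 2.42 cmH2O.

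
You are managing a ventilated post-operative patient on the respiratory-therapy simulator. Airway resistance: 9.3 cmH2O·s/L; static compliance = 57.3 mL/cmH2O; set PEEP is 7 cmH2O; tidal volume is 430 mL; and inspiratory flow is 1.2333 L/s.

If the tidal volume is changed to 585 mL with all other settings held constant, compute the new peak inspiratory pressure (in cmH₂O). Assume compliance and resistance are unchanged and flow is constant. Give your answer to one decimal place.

PIP = Vt/C + R·V̇ + PEEP (constant-flow equation of motion).
Only the elastic term changes: ΔPIP = ΔVt / C = (585 − 430) / 57.3 = 2.705 cmH2O.
Original PIP = 430/57.3 + 9.3×1.2333 + 7 = 25.974 cmH2O; new PIP = 25.974 + (2.705) = 28.679 cmH2O.

28.7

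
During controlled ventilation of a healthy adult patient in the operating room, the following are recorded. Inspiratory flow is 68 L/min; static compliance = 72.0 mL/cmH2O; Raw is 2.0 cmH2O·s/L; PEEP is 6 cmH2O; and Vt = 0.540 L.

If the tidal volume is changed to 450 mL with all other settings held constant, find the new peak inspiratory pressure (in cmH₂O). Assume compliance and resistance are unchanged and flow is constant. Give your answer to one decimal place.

14.5

Flow: 68 L/min ÷ 60 = 1.1333 L/s.
PIP = Vt/C + R·V̇ + PEEP (constant-flow equation of motion).
Only the elastic term changes: ΔPIP = ΔVt / C = (450 − 540) / 72.0 = -1.25 cmH2O.
Original PIP = 540/72.0 + 2.0×1.1333 + 6 = 15.767 cmH2O; new PIP = 15.767 + (-1.25) = 14.517 cmH2O.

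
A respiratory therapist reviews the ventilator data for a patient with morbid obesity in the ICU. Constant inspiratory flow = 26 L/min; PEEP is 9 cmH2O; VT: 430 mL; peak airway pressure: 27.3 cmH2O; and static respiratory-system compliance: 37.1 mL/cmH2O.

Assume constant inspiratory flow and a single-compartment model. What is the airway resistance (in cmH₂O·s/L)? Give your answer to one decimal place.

Flow: 26 L/min ÷ 60 = 0.4333 L/s.
Equation of motion (constant flow): PIP = Vt/C + R·V̇ + PEEP.
R·V̇ = PIP − Vt/C − PEEP = 27.3 − 430/37.1 − 9 = 27.3 − 11.59 − 9 = 6.71 cmH2O.
R = 6.71 / 0.4333 = 15.486 cmH2O·s/L.

15.5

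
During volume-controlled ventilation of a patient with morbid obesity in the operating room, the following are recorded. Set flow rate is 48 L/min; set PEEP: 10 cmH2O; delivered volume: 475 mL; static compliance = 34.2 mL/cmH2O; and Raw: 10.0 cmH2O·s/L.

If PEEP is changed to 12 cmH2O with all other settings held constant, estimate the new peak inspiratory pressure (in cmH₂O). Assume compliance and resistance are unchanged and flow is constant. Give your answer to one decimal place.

33.9

Flow: 48 L/min ÷ 60 = 0.8 L/s.
PIP = Vt/C + R·V̇ + PEEP (constant-flow equation of motion).
Only the baseline term changes: ΔPIP = ΔPEEP = 12 − 10 = 2.0 cmH2O.
Original PIP = 475/34.2 + 10.0×0.8 + 10 = 31.889 cmH2O; new PIP = 31.889 + (2.0) = 33.889 cmH2O.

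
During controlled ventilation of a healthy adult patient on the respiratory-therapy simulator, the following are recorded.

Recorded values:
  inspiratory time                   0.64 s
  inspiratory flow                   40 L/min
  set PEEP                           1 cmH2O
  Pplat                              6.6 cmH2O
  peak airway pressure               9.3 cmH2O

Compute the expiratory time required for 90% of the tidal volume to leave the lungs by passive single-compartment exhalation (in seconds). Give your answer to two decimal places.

Flow: 40 L/min ÷ 60 = 0.6667 L/s.
Vt = flow × Ti = 0.6667 L/s × 0.64 s × 1000 mL/L = 426.69 mL.
R = (PIP − Pplat)/V̇ = (9.3 − 6.6) / 0.6667 = 2.7/0.6667 = 4.05 cmH2O·s/L.
C = Vt/(Pplat − PEEP) = 426.69 / (6.6 − 1) = 426.69/5.6 = 76.195 mL/cmH2O.
τ = R × C = 4.05 × 0.0762 L/cmH2O = 0.3086 s.
t = −τ·ln(1 − 0.90) = −0.3086·ln(0.1) = 0.7106 s.

0.71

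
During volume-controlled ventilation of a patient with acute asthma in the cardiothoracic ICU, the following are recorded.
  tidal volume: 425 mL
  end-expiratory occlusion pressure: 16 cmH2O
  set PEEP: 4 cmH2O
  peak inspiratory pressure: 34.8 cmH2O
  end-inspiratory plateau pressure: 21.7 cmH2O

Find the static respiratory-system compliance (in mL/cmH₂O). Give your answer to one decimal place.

End-expiratory occlusion gives total PEEP = 16 cmH2O (intrinsic PEEP = 16 − 4 = 12). Use total PEEP for the elastic gradient.
Cstat = Vt / (Pplat − PEEPtotal) = 425 / (21.7 − 16) = 425 / 5.7 = 74.561 mL/cmH2O.

74.6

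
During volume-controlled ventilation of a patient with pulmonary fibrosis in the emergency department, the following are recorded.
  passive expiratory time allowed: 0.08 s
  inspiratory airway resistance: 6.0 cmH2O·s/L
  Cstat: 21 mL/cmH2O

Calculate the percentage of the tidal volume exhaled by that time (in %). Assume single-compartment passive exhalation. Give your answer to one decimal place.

τ = R × C = 6.0 × 21 mL/cmH2O = 6.0 × 0.021 L/cmH2O = 0.126 s.
Passive exhalation: V(t)/V₀ = e^(−t/τ) = e^(−0.08/0.126) = 0.53.
Fraction exhaled = 1 − 0.53 = 0.47 → 47.0%.

47.0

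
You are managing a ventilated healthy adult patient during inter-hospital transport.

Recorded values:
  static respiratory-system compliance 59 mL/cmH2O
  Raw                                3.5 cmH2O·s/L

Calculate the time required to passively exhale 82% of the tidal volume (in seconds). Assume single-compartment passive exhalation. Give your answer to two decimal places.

0.35

τ = R × C = 3.5 × 59 mL/cmH2O = 3.5 × 0.059 L/cmH2O = 0.2065 s.
Exhaled fraction f = 1 − e^(−t/τ) → t = −τ·ln(1 − f) = −0.2065·ln(0.18) = 0.3541 s.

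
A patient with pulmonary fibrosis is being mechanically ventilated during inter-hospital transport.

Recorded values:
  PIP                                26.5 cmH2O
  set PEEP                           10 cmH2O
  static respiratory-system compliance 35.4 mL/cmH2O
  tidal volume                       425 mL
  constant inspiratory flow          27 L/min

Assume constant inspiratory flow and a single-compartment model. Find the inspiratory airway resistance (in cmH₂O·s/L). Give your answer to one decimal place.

10.0

Flow: 27 L/min ÷ 60 = 0.45 L/s.
Equation of motion (constant flow): PIP = Vt/C + R·V̇ + PEEP.
R·V̇ = PIP − Vt/C − PEEP = 26.5 − 425/35.4 − 10 = 26.5 − 12.006 − 10 = 4.494 cmH2O.
R = 4.494 / 0.45 = 9.987 cmH2O·s/L.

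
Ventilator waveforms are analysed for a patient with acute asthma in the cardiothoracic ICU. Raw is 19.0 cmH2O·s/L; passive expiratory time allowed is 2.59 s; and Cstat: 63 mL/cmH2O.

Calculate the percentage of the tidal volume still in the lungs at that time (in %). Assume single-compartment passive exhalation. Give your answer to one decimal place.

τ = R × C = 19.0 × 63 mL/cmH2O = 19.0 × 0.063 L/cmH2O = 1.197 s.
Passive exhalation: V(t)/V₀ = e^(−t/τ) = e^(−2.59/1.197) = 0.1149.
Fraction remaining = 0.1149 → 11.49%.

11.5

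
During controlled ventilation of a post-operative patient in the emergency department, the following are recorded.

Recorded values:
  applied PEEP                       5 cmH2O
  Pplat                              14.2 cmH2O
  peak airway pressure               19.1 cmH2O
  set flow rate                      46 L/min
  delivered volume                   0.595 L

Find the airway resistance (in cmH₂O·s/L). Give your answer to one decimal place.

6.4

Flow: 46 L/min ÷ 60 = 0.7667 L/s.
Raw = (PIP − Pplat) / flow = (19.1 − 14.2) / 0.7667 = 4.9 / 0.7667 = 6.391 cmH2O·s/L.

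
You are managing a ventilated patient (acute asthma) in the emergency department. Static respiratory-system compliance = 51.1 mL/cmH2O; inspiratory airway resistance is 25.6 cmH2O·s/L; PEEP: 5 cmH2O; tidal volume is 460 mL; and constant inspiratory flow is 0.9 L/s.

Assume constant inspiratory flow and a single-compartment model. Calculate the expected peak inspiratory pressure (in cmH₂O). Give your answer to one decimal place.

Equation of motion (constant flow): PIP = Vt/C + R·V̇ + PEEP.
PIP = 460/51.1 + 25.6×0.9 + 5 = 9.002 + 23.04 + 5 = 37.042 cmH2O.

37.0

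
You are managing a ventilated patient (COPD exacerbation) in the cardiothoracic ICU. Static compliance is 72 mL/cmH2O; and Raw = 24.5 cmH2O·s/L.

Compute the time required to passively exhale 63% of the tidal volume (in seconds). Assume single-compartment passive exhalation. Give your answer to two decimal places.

1.75

τ = R × C = 24.5 × 72 mL/cmH2O = 24.5 × 0.072 L/cmH2O = 1.764 s.
Exhaled fraction f = 1 − e^(−t/τ) → t = −τ·ln(1 − f) = −1.764·ln(0.37) = 1.754 s.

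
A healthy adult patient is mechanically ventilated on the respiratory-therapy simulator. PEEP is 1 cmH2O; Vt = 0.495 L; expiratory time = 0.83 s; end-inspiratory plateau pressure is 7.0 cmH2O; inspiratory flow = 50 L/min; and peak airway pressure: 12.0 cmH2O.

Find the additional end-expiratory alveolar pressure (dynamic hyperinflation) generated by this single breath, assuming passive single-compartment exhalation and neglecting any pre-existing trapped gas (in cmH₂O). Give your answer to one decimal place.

1.1

Flow: 50 L/min ÷ 60 = 0.8333 L/s.
R = (PIP − Pplat)/V̇ = (12.0 − 7.0) / 0.8333 = 5.0/0.8333 = 6.0 cmH2O·s/L.
C = Vt/(Pplat − PEEP) = 495.0 / (7.0 − 1) = 495.0/6.0 = 82.5 mL/cmH2O.
τ = R × C = 6.0 × 0.0825 L/cmH2O = 0.495 s.
Fraction remaining = e^(−Te/τ) = e^(−0.83/0.495) = 0.187; trapped volume = 495.0 × 0.187 = 92.565 mL.
Additional alveolar pressure from trapping ≈ V_trapped / C = 92.565 / 82.5 = 1.122 cmH2O.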